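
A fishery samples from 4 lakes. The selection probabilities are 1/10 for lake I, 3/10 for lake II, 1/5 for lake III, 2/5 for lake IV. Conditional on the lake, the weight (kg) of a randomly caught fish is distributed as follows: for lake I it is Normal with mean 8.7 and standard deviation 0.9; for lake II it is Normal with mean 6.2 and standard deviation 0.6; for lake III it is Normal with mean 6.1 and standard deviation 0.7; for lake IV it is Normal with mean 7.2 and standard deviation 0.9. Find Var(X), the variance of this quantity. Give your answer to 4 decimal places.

Per component, I: μ=8.7, E[X²]=76.5; II: μ=6.2, E[X²]=38.8; III: μ=6.1, E[X²]=37.7; IV: μ=7.2, E[X²]=52.65.
E[X] = 0.1·8.7 + 0.3·6.2 + 0.2·6.1 + 0.4·7.2 = 6.83.
E[X²] = 0.1·76.5 + 0.3·38.8 + 0.2·37.7 + 0.4·52.65 = 47.89.
Var(X) = E[X²] − (E[X])² = 47.89 − 46.6489 = 1.2411.

1.2411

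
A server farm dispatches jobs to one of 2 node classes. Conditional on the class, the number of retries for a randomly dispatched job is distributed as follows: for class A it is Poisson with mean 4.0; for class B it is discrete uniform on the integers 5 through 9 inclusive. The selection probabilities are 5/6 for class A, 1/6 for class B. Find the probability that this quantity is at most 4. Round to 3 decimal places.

0.524

Conditional on each class, P(X ≤ 4): A: 0.628837; B: 0.
By total probability, P(X ≤ 4) = 0.833333·0.628837 + 0.166667·0 = 0.524031.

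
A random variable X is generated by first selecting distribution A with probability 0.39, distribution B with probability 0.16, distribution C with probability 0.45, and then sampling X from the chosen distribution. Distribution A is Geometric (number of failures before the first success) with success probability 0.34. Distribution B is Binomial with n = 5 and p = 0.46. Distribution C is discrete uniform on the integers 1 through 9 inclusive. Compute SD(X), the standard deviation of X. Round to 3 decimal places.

Per component, A: μ=1.94118, E[X²]=9.47751; B: μ=2.3, E[X²]=6.532; C: μ=5, E[X²]=31.6667.
E[X] = 0.39·1.94118 + 0.16·2.3 + 0.45·5 = 3.37506.
E[X²] = 0.39·9.47751 + 0.16·6.532 + 0.45·31.6667 = 18.9913.
Var(X) = E[X²] − (E[X])² = 18.9913 − 11.391 = 7.60033.
SD(X) = √7.60033 = 2.75687.

2.757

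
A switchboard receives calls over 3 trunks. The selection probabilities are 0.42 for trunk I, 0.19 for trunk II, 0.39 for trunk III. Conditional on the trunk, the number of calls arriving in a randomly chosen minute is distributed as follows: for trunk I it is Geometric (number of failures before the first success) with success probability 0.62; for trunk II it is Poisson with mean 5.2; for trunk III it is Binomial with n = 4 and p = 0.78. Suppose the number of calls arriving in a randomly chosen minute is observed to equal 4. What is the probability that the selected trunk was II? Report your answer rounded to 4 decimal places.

Likelihoods P(X=4 | ·): I: 0.0129278; II: 0.168063; III: 0.370151.
Posterior ∝ prior × likelihood. Numerator for II: 0.19·0.168063 = 0.0319319.
Normalizing constant: 0.42·0.0129278 + 0.19·0.168063 + 0.39·0.370151 = 0.18172.
P(II | observation) = 0.0319319 / 0.18172 = 0.17572.

0.1757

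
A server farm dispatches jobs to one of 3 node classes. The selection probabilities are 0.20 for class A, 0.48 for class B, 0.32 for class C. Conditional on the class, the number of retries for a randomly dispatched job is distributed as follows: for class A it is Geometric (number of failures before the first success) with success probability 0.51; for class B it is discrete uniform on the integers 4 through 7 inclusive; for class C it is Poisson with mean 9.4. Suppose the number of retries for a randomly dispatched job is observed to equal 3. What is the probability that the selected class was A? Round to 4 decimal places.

Likelihoods P(X=3 | ·): A: 0.060001; B: 0; C: 0.0114515.
Posterior ∝ prior × likelihood. Numerator for A: 0.2·0.060001 = 0.0120002.
Normalizing constant: 0.2·0.060001 + 0.48·0 + 0.32·0.0114515 = 0.0156647.
P(A | observation) = 0.0120002 / 0.0156647 = 0.766067.

0.7661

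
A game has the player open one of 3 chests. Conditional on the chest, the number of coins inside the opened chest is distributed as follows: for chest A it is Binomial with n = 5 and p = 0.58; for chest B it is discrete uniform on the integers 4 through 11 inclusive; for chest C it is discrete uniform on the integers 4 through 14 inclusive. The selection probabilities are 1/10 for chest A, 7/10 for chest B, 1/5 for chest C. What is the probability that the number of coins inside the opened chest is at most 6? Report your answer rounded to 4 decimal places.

Conditional on each chest, P(X ≤ 6): A: 1; B: 0.375; C: 0.272727.
By total probability, P(X ≤ 6) = 0.1·1 + 0.7·0.375 + 0.2·0.272727 = 0.417045.

0.4170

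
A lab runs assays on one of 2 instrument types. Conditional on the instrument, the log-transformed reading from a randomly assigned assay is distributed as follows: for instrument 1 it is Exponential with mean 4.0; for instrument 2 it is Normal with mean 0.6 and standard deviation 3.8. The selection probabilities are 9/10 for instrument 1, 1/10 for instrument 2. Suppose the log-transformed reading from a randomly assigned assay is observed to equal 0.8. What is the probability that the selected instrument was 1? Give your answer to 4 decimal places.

0.9462

Likelihoods f(0.8 | ·): 1: 0.204683; 2: 0.10484.
Posterior ∝ prior × likelihood. Numerator for 1: 0.9·0.204683 = 0.184214.
Normalizing constant: 0.9·0.204683 + 0.1·0.10484 = 0.194698.
P(1 | observation) = 0.184214 / 0.194698 = 0.946153.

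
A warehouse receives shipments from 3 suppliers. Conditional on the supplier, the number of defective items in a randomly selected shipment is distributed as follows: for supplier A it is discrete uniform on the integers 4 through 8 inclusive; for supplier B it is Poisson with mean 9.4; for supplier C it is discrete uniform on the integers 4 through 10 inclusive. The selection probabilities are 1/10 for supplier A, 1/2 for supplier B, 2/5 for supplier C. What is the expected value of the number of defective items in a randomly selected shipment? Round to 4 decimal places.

8.1000

Component means — A: 6; B: 9.4; C: 7.
E[X] = 0.1·6 + 0.5·9.4 + 0.4·7 = 8.1.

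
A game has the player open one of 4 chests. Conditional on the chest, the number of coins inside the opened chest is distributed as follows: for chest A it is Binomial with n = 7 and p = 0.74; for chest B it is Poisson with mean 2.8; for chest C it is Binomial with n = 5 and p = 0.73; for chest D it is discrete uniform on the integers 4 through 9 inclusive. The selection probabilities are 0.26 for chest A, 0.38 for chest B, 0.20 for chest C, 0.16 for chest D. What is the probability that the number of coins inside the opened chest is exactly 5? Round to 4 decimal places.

Conditional on each chest, P(X = 5): A: 0.31501; B: 0.0872136; C: 0.207307; D: 0.166667.
By total probability, P(X = 5) = 0.26·0.31501 + 0.38·0.0872136 + 0.2·0.207307 + 0.16·0.166667 = 0.183172.

0.1832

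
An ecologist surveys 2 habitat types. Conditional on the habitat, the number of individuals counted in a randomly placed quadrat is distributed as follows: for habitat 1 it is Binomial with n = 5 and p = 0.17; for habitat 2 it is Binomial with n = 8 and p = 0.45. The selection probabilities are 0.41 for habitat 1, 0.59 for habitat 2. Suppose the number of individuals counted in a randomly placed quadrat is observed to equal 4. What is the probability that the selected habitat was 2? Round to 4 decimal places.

Likelihoods P(X=4 | ·): 1: 0.00346612; 2: 0.262663.
Posterior ∝ prior × likelihood. Numerator for 2: 0.59·0.262663 = 0.154971.
Normalizing constant: 0.41·0.00346612 + 0.59·0.262663 = 0.156392.
P(2 | observation) = 0.154971 / 0.156392 = 0.990913.

0.9909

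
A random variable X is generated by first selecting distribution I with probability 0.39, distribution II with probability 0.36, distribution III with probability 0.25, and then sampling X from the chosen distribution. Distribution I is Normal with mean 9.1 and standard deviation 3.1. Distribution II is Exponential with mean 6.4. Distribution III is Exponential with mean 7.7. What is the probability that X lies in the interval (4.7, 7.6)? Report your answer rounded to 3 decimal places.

0.198

Conditional on each component, P(4.7 < X < 7.6): I: 0.236341; II: 0.174822; III: 0.170451.
By total probability, P(4.7 < X < 7.6) = 0.39·0.236341 + 0.36·0.174822 + 0.25·0.170451 = 0.197722.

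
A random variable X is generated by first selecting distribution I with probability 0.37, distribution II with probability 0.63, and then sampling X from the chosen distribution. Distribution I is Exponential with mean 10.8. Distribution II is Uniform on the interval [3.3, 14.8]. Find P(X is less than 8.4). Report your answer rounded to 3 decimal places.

Conditional on each component, P(X < 8.4): I: 0.540574; II: 0.443478.
By total probability, P(X < 8.4) = 0.37·0.540574 + 0.63·0.443478 = 0.479404.

0.479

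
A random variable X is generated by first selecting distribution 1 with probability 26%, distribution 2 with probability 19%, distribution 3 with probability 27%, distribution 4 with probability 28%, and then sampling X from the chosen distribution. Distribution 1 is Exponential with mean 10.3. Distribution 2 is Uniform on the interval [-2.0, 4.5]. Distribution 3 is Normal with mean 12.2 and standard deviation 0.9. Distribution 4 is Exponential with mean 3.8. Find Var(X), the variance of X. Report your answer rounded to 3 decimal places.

Per component, 1: μ=10.3, E[X²]=212.18; 2: μ=1.25, E[X²]=5.08333; 3: μ=12.2, E[X²]=149.65; 4: μ=3.8, E[X²]=28.88.
E[X] = 0.26·10.3 + 0.19·1.25 + 0.27·12.2 + 0.28·3.8 = 7.2735.
E[X²] = 0.26·212.18 + 0.19·5.08333 + 0.27·149.65 + 0.28·28.88 = 104.625.
Var(X) = E[X²] − (E[X])² = 104.625 − 52.9038 = 51.7207.

51.721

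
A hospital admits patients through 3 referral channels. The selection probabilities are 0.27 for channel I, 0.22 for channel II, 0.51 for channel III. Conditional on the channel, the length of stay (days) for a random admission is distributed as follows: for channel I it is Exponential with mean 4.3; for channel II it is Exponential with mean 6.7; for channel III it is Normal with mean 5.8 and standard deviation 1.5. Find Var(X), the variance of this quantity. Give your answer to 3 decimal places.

Per component, I: μ=4.3, E[X²]=36.98; II: μ=6.7, E[X²]=89.78; III: μ=5.8, E[X²]=35.89.
E[X] = 0.27·4.3 + 0.22·6.7 + 0.51·5.8 = 5.593.
E[X²] = 0.27·36.98 + 0.22·89.78 + 0.51·35.89 = 48.0401.
Var(X) = E[X²] − (E[X])² = 48.0401 − 31.2816 = 16.7585.

16.758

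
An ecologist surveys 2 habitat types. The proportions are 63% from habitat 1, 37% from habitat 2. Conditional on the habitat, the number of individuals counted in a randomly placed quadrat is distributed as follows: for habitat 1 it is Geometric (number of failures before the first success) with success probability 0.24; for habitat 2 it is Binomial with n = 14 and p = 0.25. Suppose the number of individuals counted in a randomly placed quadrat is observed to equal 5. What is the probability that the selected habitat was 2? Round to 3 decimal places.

0.586

Likelihoods P(X=5 | ·): 1: 0.0608526; 2: 0.146796.
Posterior ∝ prior × likelihood. Numerator for 2: 0.37·0.146796 = 0.0543147.
Normalizing constant: 0.63·0.0608526 + 0.37·0.146796 = 0.0926518.
P(2 | observation) = 0.0543147 / 0.0926518 = 0.586224.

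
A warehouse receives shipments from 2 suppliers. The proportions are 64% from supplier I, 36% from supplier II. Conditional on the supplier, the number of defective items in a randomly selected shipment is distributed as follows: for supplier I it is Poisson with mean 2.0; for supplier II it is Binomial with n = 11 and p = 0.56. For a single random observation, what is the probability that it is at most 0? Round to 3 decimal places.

Conditional on each supplier, P(X ≤ 0): I: 0.135335; II: 0.000119668.
By total probability, P(X ≤ 0) = 0.64·0.135335 + 0.36·0.000119668 = 0.0866577.

0.087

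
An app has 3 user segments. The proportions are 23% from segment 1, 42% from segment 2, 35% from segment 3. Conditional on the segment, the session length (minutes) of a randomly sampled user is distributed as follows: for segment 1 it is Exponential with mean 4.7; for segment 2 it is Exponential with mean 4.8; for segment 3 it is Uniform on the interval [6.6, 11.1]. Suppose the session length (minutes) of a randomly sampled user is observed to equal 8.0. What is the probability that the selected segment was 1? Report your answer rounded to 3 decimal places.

Likelihoods f(8.0 | ·): 1: 0.0387862; 2: 0.0393491; 3: 0.222222.
Posterior ∝ prior × likelihood. Numerator for 1: 0.23·0.0387862 = 0.00892083.
Normalizing constant: 0.23·0.0387862 + 0.42·0.0393491 + 0.35·0.222222 = 0.103225.
P(1 | observation) = 0.00892083 / 0.103225 = 0.086421.

0.086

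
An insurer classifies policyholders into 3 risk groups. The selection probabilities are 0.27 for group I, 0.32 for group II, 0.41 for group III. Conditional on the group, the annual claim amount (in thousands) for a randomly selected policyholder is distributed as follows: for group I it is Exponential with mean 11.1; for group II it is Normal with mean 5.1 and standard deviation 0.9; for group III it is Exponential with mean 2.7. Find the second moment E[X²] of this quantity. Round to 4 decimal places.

For each component E[X²] = Var + (mean)², giving I: 246.42; II: 26.82; III: 14.58.
Overall E[X²] = 0.27·246.42 + 0.32·26.82 + 0.41·14.58 = 81.0936.

81.0936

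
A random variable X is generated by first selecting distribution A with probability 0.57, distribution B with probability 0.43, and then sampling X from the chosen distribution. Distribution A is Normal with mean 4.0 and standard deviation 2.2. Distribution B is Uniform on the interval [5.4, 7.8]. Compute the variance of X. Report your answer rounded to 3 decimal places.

4.622

Per component, A: μ=4, E[X²]=20.84; B: μ=6.6, E[X²]=44.04.
E[X] = 0.57·4 + 0.43·6.6 = 5.118.
E[X²] = 0.57·20.84 + 0.43·44.04 = 30.816.
Var(X) = E[X²] − (E[X])² = 30.816 − 26.1939 = 4.62208.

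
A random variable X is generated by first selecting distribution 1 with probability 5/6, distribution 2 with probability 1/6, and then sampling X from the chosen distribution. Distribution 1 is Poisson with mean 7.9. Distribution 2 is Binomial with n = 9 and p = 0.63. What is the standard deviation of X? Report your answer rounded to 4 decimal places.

2.7611

Per component, 1: μ=7.9, E[X²]=70.31; 2: μ=5.67, E[X²]=34.2468.
E[X] = 0.833333·7.9 + 0.166667·5.67 = 7.52833.
E[X²] = 0.833333·70.31 + 0.166667·34.2468 = 64.2995.
Var(X) = E[X²] − (E[X])² = 64.2995 − 56.6758 = 7.62366.
SD(X) = √7.62366 = 2.7611.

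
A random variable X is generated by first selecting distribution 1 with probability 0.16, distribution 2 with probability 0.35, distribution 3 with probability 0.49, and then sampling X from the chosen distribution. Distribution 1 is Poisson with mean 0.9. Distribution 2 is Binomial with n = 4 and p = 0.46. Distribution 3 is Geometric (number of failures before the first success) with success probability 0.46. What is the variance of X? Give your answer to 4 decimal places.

1.8737

Per component, 1: μ=0.9, E[X²]=1.71; 2: μ=1.84, E[X²]=4.3792; 3: μ=1.17391, E[X²]=3.93006.
E[X] = 0.16·0.9 + 0.35·1.84 + 0.49·1.17391 = 1.36322.
E[X²] = 0.16·1.71 + 0.35·4.3792 + 0.49·3.93006 = 3.73205.
Var(X) = E[X²] − (E[X])² = 3.73205 − 1.85836 = 1.87369.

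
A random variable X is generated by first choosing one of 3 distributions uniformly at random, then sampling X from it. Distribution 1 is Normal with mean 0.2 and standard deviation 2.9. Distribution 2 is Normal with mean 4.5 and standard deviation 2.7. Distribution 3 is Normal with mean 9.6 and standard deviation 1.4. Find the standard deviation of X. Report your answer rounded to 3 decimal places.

Per component, 1: μ=0.2, E[X²]=8.45; 2: μ=4.5, E[X²]=27.54; 3: μ=9.6, E[X²]=94.12.
E[X] = 0.333333·0.2 + 0.333333·4.5 + 0.333333·9.6 = 4.76667.
E[X²] = 0.333333·8.45 + 0.333333·27.54 + 0.333333·94.12 = 43.37.
Var(X) = E[X²] − (E[X])² = 43.37 − 22.7211 = 20.6489.
SD(X) = √20.6489 = 4.5441.

4.544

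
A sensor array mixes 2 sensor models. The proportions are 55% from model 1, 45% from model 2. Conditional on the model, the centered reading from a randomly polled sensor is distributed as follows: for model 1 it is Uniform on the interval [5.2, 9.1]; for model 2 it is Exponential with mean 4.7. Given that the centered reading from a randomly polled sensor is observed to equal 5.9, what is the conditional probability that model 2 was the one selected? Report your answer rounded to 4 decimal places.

Likelihoods f(5.9 | ·): 1: 0.25641; 2: 0.0606351.
Posterior ∝ prior × likelihood. Numerator for 2: 0.45·0.0606351 = 0.0272858.
Normalizing constant: 0.55·0.25641 + 0.45·0.0606351 = 0.168311.
P(2 | observation) = 0.0272858 / 0.168311 = 0.162115.

0.1621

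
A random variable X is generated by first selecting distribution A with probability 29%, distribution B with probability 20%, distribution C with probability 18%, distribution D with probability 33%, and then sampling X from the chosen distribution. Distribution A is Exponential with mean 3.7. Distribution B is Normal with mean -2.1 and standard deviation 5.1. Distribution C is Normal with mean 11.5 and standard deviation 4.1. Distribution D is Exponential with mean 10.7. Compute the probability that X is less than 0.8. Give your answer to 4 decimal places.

0.2240

Conditional on each component, P(X < 0.8): A: 0.194439; B: 0.715196; C: 0.00453034; D: 0.0720397.
By total probability, P(X < 0.8) = 0.29·0.194439 + 0.2·0.715196 + 0.18·0.00453034 + 0.33·0.0720397 = 0.224015.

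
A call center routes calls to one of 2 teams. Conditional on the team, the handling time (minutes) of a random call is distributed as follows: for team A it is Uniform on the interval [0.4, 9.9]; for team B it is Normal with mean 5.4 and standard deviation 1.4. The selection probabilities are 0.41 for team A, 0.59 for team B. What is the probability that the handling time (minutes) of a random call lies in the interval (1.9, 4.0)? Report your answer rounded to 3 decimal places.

Conditional on each team, P(1.9 < X < 4.0): A: 0.221053; B: 0.152446.
By total probability, P(1.9 < X < 4.0) = 0.41·0.221053 + 0.59·0.152446 = 0.180574.

0.181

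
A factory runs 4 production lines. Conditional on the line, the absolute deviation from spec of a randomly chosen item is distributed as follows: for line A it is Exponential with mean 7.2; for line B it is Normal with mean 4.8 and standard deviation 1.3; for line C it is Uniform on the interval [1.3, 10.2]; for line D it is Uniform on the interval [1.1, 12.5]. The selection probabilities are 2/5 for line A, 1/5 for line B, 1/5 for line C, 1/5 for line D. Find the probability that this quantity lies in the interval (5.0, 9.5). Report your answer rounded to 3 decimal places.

Conditional on each line, P(5.0 < X < 9.5): A: 0.232068; B: 0.438716; C: 0.505618; D: 0.394737.
By total probability, P(5.0 < X < 9.5) = 0.4·0.232068 + 0.2·0.438716 + 0.2·0.505618 + 0.2·0.394737 = 0.360641.

0.361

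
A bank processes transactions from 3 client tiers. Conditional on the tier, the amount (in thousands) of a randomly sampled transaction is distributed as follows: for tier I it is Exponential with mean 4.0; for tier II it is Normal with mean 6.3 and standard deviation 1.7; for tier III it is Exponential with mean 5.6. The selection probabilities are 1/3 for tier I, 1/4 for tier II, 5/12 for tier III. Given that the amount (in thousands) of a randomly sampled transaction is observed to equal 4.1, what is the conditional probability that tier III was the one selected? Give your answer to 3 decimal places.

Likelihoods f(4.1 | ·): I: 0.0896991; II: 0.101577; III: 0.085871.
Posterior ∝ prior × likelihood. Numerator for III: 0.416667·0.085871 = 0.0357796.
Normalizing constant: 0.333333·0.0896991 + 0.25·0.101577 + 0.416667·0.085871 = 0.0910736.
P(III | observation) = 0.0357796 / 0.0910736 = 0.392865.

0.393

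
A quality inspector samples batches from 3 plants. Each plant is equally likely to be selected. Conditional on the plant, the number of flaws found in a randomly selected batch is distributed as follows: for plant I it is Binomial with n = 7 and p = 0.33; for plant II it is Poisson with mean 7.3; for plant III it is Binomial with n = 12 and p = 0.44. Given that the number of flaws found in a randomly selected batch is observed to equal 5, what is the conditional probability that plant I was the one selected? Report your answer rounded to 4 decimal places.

Likelihoods P(X=5 | ·): I: 0.0368925; II: 0.116703; III: 0.225582.
Posterior ∝ prior × likelihood. Numerator for I: 0.333333·0.0368925 = 0.0122975.
Normalizing constant: 0.333333·0.0368925 + 0.333333·0.116703 + 0.333333·0.225582 = 0.126393.
P(I | observation) = 0.0122975 / 0.126393 = 0.0972961.

0.0973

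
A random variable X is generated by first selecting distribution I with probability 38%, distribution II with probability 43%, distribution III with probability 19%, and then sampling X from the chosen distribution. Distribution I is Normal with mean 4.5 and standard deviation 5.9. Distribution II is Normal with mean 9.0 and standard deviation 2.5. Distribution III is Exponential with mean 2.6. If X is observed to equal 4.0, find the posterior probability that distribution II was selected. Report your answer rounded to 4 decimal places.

Likelihoods f(4.0 | ·): I: 0.067375; II: 0.0215964; III: 0.0825812.
Posterior ∝ prior × likelihood. Numerator for II: 0.43·0.0215964 = 0.00928645.
Normalizing constant: 0.38·0.067375 + 0.43·0.0215964 + 0.19·0.0825812 = 0.0505794.
P(II | observation) = 0.00928645 / 0.0505794 = 0.183601.

0.1836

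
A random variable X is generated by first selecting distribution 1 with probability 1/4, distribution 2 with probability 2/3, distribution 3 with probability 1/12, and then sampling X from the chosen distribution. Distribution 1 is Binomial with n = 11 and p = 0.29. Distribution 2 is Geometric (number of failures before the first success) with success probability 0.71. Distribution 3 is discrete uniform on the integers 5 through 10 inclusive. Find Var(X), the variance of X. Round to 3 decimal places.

Per component, 1: μ=3.19, E[X²]=12.441; 2: μ=0.408451, E[X²]=0.742115; 3: μ=7.5, E[X²]=59.1667.
E[X] = 0.25·3.19 + 0.666667·0.408451 + 0.0833333·7.5 = 1.6948.
E[X²] = 0.25·12.441 + 0.666667·0.742115 + 0.0833333·59.1667 = 8.53555.
Var(X) = E[X²] − (E[X])² = 8.53555 − 2.87235 = 5.6632.

5.663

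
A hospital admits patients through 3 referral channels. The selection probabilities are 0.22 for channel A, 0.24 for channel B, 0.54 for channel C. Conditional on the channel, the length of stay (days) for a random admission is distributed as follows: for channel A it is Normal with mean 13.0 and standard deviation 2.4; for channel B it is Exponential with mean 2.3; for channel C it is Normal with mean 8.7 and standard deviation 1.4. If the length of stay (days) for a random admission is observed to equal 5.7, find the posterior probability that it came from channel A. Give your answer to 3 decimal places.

0.015

Likelihoods f(5.7 | ·): A: 0.00162821; B: 0.0364735; C: 0.0286865.
Posterior ∝ prior × likelihood. Numerator for A: 0.22·0.00162821 = 0.000358206.
Normalizing constant: 0.22·0.00162821 + 0.24·0.0364735 + 0.54·0.0286865 = 0.0246025.
P(A | observation) = 0.000358206 / 0.0246025 = 0.0145597.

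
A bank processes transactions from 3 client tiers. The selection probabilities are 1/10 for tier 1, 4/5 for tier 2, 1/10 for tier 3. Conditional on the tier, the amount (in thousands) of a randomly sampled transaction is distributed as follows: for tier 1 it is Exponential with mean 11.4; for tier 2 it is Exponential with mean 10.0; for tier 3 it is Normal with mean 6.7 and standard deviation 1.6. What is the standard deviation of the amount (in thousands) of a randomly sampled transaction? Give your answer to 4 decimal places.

9.7212

Per component, 1: μ=11.4, E[X²]=259.92; 2: μ=10, E[X²]=200; 3: μ=6.7, E[X²]=47.45.
E[X] = 0.1·11.4 + 0.8·10 + 0.1·6.7 = 9.81.
E[X²] = 0.1·259.92 + 0.8·200 + 0.1·47.45 = 190.737.
Var(X) = E[X²] − (E[X])² = 190.737 − 96.2361 = 94.5009.
SD(X) = √94.5009 = 9.72116.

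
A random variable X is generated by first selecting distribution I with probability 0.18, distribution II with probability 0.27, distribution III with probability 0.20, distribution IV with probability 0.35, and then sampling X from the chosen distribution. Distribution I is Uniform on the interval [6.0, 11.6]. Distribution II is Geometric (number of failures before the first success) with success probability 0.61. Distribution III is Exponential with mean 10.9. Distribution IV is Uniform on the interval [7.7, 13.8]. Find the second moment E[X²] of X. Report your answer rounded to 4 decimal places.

103.8591

For each component E[X²] = Var + (mean)², giving I: 80.0533; II: 1.45687; III: 237.62; IV: 118.663.
Overall E[X²] = 0.18·80.0533 + 0.27·1.45687 + 0.2·237.62 + 0.35·118.663 = 103.859.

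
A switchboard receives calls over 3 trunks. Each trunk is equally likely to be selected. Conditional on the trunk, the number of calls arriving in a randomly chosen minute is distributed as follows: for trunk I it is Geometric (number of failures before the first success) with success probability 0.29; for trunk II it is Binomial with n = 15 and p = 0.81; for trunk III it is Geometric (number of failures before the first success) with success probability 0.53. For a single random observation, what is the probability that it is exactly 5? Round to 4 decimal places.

0.0215

Conditional on each trunk, P(X = 5): I: 0.0523227; II: 6.41973e-05; III: 0.0121553.
By total probability, P(X = 5) = 0.333333·0.0523227 + 0.333333·6.41973e-05 + 0.333333·0.0121553 = 0.021514.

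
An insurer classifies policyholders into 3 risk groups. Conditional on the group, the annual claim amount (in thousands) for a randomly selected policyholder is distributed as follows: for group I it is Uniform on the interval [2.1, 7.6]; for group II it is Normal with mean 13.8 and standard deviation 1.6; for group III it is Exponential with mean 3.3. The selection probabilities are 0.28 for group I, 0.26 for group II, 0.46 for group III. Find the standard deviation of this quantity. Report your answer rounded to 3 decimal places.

5.070

Per component, I: μ=4.85, E[X²]=26.0433; II: μ=13.8, E[X²]=193; III: μ=3.3, E[X²]=21.78.
E[X] = 0.28·4.85 + 0.26·13.8 + 0.46·3.3 = 6.464.
E[X²] = 0.28·26.0433 + 0.26·193 + 0.46·21.78 = 67.4909.
Var(X) = E[X²] − (E[X])² = 67.4909 − 41.7833 = 25.7076.
SD(X) = √25.7076 = 5.07027.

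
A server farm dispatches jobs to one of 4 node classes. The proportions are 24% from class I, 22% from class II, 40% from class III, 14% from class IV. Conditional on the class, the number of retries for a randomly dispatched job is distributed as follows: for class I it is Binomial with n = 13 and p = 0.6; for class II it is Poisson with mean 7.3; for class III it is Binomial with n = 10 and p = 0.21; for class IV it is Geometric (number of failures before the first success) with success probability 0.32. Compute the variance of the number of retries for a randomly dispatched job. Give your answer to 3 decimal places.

11.367

Per component, I: μ=7.8, E[X²]=63.96; II: μ=7.3, E[X²]=60.59; III: μ=2.1, E[X²]=6.069; IV: μ=2.125, E[X²]=11.1562.
E[X] = 0.24·7.8 + 0.22·7.3 + 0.4·2.1 + 0.14·2.125 = 4.6155.
E[X²] = 0.24·63.96 + 0.22·60.59 + 0.4·6.069 + 0.14·11.1562 = 32.6697.
Var(X) = E[X²] − (E[X])² = 32.6697 − 21.3028 = 11.3668.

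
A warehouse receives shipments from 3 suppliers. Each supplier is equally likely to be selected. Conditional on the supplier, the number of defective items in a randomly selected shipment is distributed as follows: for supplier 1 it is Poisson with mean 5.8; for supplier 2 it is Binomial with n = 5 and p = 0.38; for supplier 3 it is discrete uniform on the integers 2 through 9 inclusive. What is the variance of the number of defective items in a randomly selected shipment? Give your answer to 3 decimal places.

7.216

Per component, 1: μ=5.8, E[X²]=39.44; 2: μ=1.9, E[X²]=4.788; 3: μ=5.5, E[X²]=35.5.
E[X] = 0.333333·5.8 + 0.333333·1.9 + 0.333333·5.5 = 4.4.
E[X²] = 0.333333·39.44 + 0.333333·4.788 + 0.333333·35.5 = 26.576.
Var(X) = E[X²] − (E[X])² = 26.576 − 19.36 = 7.216.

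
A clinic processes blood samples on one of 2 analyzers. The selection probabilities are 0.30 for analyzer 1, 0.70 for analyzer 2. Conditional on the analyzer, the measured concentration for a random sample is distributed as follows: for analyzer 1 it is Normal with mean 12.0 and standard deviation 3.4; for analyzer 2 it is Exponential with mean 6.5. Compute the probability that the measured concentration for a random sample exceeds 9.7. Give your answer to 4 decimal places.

0.3826

Conditional on each analyzer, P(X > 9.7): 1: 0.750629; 2: 0.224853.
By total probability, P(X > 9.7) = 0.3·0.750629 + 0.7·0.224853 = 0.382586.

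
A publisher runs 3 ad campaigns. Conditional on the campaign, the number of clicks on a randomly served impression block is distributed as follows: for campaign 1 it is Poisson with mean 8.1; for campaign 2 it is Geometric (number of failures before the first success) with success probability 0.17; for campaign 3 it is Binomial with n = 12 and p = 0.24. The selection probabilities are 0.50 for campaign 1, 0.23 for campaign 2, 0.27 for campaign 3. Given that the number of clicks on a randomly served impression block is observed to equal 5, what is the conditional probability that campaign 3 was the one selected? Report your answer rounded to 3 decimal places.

Likelihoods P(X=5 | ·): 1: 0.088198; 2: 0.0669637; 3: 0.0923584.
Posterior ∝ prior × likelihood. Numerator for 3: 0.27·0.0923584 = 0.0249368.
Normalizing constant: 0.5·0.088198 + 0.23·0.0669637 + 0.27·0.0923584 = 0.0844374.
P(3 | observation) = 0.0249368 / 0.0844374 = 0.295329.

0.295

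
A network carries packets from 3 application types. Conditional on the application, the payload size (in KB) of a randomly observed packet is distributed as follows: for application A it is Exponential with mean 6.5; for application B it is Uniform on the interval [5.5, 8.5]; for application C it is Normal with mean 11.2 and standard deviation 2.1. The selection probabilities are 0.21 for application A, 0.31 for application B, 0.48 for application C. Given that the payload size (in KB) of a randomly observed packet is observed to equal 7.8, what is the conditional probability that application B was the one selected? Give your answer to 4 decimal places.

0.7507

Likelihoods f(7.8 | ·): A: 0.0463376; B: 0.333333; C: 0.0512247.
Posterior ∝ prior × likelihood. Numerator for B: 0.31·0.333333 = 0.103333.
Normalizing constant: 0.21·0.0463376 + 0.31·0.333333 + 0.48·0.0512247 = 0.137652.
P(B | observation) = 0.103333 / 0.137652 = 0.750685.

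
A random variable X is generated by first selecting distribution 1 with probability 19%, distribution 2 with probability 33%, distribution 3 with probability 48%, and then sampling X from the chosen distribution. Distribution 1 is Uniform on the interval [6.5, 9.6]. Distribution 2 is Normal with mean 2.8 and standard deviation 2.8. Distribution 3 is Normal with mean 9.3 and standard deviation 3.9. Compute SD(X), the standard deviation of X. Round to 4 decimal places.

Per component, 1: μ=8.05, E[X²]=65.6033; 2: μ=2.8, E[X²]=15.68; 3: μ=9.3, E[X²]=101.7.
E[X] = 0.19·8.05 + 0.33·2.8 + 0.48·9.3 = 6.9175.
E[X²] = 0.19·65.6033 + 0.33·15.68 + 0.48·101.7 = 66.455.
Var(X) = E[X²] − (E[X])² = 66.455 − 47.8518 = 18.6032.
SD(X) = √18.6032 = 4.31315.

4.3131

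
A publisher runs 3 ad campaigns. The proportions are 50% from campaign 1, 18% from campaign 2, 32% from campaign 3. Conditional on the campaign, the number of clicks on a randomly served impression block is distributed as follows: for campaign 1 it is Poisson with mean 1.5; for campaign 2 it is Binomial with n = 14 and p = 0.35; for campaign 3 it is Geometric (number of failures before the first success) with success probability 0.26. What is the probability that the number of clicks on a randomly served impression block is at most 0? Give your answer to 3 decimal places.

Conditional on each campaign, P(X ≤ 0): 1: 0.22313; 2: 0.00240318; 3: 0.26.
By total probability, P(X ≤ 0) = 0.5·0.22313 + 0.18·0.00240318 + 0.32·0.26 = 0.195198.

0.195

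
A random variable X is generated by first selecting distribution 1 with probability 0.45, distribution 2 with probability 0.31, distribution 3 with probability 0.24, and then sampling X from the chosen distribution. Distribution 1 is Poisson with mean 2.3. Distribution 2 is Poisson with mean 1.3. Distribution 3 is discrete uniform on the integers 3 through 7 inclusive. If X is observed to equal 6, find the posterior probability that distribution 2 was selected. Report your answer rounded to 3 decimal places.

Likelihoods P(X=6 | ·): 1: 0.0206138; 2: 0.00182703; 3: 0.2.
Posterior ∝ prior × likelihood. Numerator for 2: 0.31·0.00182703 = 0.000566378.
Normalizing constant: 0.45·0.0206138 + 0.31·0.00182703 + 0.24·0.2 = 0.0578426.
P(2 | observation) = 0.000566378 / 0.0578426 = 0.00979172.

0.010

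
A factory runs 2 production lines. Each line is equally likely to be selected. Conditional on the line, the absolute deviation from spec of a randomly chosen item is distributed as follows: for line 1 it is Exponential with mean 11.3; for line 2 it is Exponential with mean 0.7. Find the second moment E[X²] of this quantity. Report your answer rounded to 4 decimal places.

For each component E[X²] = Var + (mean)², giving 1: 255.38; 2: 0.98.
Overall E[X²] = 0.5·255.38 + 0.5·0.98 = 128.18.

128.1800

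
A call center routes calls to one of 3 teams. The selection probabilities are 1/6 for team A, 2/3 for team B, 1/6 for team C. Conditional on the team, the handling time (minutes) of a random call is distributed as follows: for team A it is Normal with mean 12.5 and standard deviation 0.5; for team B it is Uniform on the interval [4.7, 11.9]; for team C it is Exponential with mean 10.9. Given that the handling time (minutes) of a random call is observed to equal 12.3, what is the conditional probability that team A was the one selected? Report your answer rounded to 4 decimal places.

Likelihoods f(12.3 | ·): A: 0.73654; B: 0; C: 0.0296823.
Posterior ∝ prior × likelihood. Numerator for A: 0.166667·0.73654 = 0.122757.
Normalizing constant: 0.166667·0.73654 + 0.666667·0 + 0.166667·0.0296823 = 0.127704.
P(A | observation) = 0.122757 / 0.127704 = 0.961261.

0.9613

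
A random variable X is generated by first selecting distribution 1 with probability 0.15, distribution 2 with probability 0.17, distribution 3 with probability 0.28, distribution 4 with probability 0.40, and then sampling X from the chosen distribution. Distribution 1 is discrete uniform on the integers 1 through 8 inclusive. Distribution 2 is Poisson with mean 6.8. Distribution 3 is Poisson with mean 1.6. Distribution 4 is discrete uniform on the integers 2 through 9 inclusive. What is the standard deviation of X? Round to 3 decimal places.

2.854

Per component, 1: μ=4.5, E[X²]=25.5; 2: μ=6.8, E[X²]=53.04; 3: μ=1.6, E[X²]=4.16; 4: μ=5.5, E[X²]=35.5.
E[X] = 0.15·4.5 + 0.17·6.8 + 0.28·1.6 + 0.4·5.5 = 4.479.
E[X²] = 0.15·25.5 + 0.17·53.04 + 0.28·4.16 + 0.4·35.5 = 28.2066.
Var(X) = E[X²] − (E[X])² = 28.2066 − 20.0614 = 8.14516.
SD(X) = √8.14516 = 2.85397.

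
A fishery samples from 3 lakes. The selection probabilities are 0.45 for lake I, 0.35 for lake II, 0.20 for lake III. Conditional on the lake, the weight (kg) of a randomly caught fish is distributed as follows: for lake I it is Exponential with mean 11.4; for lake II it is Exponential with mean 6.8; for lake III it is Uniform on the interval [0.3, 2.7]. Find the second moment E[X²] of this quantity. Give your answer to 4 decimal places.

149.8780

For each component E[X²] = Var + (mean)², giving I: 259.92; II: 92.48; III: 2.73.
Overall E[X²] = 0.45·259.92 + 0.35·92.48 + 0.2·2.73 = 149.878.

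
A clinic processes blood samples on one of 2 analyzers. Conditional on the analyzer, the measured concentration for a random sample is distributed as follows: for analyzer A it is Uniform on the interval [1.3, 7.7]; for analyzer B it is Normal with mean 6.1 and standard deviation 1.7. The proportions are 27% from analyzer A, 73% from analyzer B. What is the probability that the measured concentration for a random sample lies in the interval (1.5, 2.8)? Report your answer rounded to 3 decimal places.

0.071

Conditional on each analyzer, P(1.5 < X < 2.8): A: 0.203125; B: 0.0227123.
By total probability, P(1.5 < X < 2.8) = 0.27·0.203125 + 0.73·0.0227123 = 0.0714237.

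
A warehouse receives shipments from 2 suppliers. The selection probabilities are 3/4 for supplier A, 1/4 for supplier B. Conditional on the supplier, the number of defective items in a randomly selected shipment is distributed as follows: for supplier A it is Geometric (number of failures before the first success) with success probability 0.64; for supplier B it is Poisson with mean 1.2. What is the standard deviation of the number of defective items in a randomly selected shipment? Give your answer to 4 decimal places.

Per component, A: μ=0.5625, E[X²]=1.19531; B: μ=1.2, E[X²]=2.64.
E[X] = 0.75·0.5625 + 0.25·1.2 = 0.721875.
E[X²] = 0.75·1.19531 + 0.25·2.64 = 1.55648.
Var(X) = E[X²] − (E[X])² = 1.55648 − 0.521104 = 1.03538.
SD(X) = √1.03538 = 1.01754.

1.0175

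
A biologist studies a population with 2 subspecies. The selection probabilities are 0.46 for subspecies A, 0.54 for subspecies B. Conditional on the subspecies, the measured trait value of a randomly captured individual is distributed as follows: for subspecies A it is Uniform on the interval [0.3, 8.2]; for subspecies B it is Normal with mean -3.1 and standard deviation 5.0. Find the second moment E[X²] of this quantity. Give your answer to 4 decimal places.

29.3905

For each component E[X²] = Var + (mean)², giving A: 23.2633; B: 34.61.
Overall E[X²] = 0.46·23.2633 + 0.54·34.61 = 29.3905.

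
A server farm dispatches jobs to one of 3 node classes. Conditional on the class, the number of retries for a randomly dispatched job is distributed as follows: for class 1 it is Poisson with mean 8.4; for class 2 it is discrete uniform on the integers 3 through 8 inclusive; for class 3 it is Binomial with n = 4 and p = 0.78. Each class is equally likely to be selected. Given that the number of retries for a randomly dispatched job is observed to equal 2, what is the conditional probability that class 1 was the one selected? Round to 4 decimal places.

Likelihoods P(X=2 | ·): 1: 0.00793332; 2: 0; 3: 0.176679.
Posterior ∝ prior × likelihood. Numerator for 1: 0.333333·0.00793332 = 0.00264444.
Normalizing constant: 0.333333·0.00793332 + 0.333333·0 + 0.333333·0.176679 = 0.0615376.
P(1 | observation) = 0.00264444 / 0.0615376 = 0.0429728.

0.0430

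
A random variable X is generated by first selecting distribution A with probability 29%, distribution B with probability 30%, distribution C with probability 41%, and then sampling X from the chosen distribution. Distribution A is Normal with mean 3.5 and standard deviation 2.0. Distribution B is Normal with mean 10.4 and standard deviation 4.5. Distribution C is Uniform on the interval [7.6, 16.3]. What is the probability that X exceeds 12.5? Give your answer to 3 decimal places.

0.275

Conditional on each component, P(X > 12.5): A: 3.39767e-06; B: 0.320369; C: 0.436782.
By total probability, P(X > 12.5) = 0.29·3.39767e-06 + 0.3·0.320369 + 0.41·0.436782 = 0.275192.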